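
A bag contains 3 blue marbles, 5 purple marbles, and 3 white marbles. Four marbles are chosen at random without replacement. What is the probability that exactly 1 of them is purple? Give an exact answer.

One ordering (purple drawn first) has probability 5/11 × 6/10 × 5/9 × 4/8 = 600/7920 = 5/66.
There are C(4,1) = 4 such orderings, each equally likely, so P = 4 × 5/66 = 10/33.

10/33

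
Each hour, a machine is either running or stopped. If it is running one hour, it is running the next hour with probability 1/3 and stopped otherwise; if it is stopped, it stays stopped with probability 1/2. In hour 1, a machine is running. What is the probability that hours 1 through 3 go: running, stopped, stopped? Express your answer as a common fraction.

Hour 1 is given. For each transition, use the conditional probability from the current state:
P(stopped | running) = 2/3; P(stopped | stopped) = 1/2.
P = 2/3 × 1/2 = 2/6 = 1/3.

1/3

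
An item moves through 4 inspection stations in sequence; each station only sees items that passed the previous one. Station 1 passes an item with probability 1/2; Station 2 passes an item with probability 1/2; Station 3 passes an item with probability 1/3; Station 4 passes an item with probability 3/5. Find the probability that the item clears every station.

1/20

Multiplying along the chain,
P = 1/2 × 1/2 × 1/3 × 3/5 = 3/60 = 1/20.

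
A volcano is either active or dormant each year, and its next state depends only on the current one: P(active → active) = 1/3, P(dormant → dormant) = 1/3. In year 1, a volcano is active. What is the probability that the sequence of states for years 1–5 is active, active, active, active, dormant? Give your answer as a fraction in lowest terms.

2/81

Year 1 is given. For each transition, use the conditional probability from the current state:
P(active | active) = 1/3; P(active | active) = 1/3; P(active | active) = 1/3; P(dormant | active) = 2/3.
P = 1/3 × 1/3 × 1/3 × 2/3 = 2/81.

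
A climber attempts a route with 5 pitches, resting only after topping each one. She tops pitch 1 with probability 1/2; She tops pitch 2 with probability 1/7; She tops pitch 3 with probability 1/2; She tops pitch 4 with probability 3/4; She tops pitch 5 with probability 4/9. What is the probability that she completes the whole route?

Multiplying along the chain,
P = 1/2 × 1/7 × 1/2 × 3/4 × 4/9 = 12/1008 = 1/84.

1/84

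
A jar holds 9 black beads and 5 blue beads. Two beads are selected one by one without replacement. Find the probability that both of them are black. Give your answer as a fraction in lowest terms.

36/91

P(all black) = 9/14 × 8/13 = 72/182 = 36/91.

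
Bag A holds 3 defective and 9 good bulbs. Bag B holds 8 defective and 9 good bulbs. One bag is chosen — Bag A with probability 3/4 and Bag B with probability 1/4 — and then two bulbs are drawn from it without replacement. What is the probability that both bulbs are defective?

16/187

From Bag A: P(both defective) = (3/12)(2/11) = 1/22.
From Bag B: P(both defective) = (8/17)(7/16) = 7/34.
Total probability = (3/4)(1/22) + (1/4)(7/34) = 16/187.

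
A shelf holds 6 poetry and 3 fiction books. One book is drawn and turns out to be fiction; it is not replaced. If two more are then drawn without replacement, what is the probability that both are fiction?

1/28

After the first draw, 2 of the remaining 8 books are fiction.
P = 2/8 × 1/7 = 2/56 = 1/28.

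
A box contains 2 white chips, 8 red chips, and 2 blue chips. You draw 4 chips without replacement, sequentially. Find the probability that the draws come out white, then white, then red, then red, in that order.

14/1485

Multiply the probability of each draw given the previous ones:
P = 2/12 × 1/11 × 8/10 × 7/9 = 112/11880 = 14/1485.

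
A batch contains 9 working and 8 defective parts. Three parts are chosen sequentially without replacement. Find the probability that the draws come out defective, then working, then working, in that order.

12/85

Chain rule:
P = 8/17 × 9/16 × 8/15 = 576/4080 = 12/85.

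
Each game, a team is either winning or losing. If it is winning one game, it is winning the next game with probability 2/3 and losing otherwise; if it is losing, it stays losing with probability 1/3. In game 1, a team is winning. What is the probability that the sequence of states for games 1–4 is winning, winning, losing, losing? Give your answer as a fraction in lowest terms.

Game 1 is given. For each transition, use the conditional probability from the current state:
P(winning | winning) = 2/3; P(losing | winning) = 1/3; P(losing | losing) = 1/3.
P = 2/3 × 1/3 × 1/3 = 2/27.

2/27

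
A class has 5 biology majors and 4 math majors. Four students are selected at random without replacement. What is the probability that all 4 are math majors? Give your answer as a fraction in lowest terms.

P(every draw is a math major) = 4/9 × 3/8 × 2/7 × 1/6 = 24/3024 = 1/126.

1/126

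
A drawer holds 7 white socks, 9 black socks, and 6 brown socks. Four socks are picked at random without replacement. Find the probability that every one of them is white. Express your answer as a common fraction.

1/209

P(all white) = 7/22 × 6/21 × 5/20 × 4/19 = 840/175560 = 1/209.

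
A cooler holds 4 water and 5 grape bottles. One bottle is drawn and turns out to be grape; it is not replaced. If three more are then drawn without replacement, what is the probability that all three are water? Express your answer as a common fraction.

With the first bottle removed, 4 water remain out of 8.
P = 4/8 × 3/7 × 2/6 = 24/336 = 1/14.

1/14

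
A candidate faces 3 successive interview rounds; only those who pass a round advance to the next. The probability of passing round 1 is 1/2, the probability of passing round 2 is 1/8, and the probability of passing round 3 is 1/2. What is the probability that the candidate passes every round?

The events are sequential, so multiply the conditional probabilities:
P = 1/2 × 1/8 × 1/2 = 1/32.

1/32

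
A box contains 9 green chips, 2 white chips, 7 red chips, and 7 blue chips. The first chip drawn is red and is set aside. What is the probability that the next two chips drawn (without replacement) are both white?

1/276

With the first chip removed, 2 white remain out of 24.
P = 2/24 × 1/23 = 2/552 = 1/276.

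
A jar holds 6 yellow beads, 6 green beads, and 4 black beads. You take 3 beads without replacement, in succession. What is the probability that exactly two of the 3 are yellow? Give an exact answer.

15/56

One ordering (yellow drawn first) has probability 6/16 × 5/15 × 10/14 = 300/3360 = 5/56.
There are C(3,2) = 3 such orderings, each equally likely, so P = 3 × 5/56 = 15/56.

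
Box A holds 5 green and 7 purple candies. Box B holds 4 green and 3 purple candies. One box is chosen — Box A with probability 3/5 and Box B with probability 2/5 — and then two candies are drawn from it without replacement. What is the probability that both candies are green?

79/385

From Box A: P(both green) = (5/12)(4/11) = 5/33.
From Box B: P(both green) = (4/7)(3/6) = 2/7.
Total probability = (3/5)(5/33) + (2/5)(2/7) = 79/385.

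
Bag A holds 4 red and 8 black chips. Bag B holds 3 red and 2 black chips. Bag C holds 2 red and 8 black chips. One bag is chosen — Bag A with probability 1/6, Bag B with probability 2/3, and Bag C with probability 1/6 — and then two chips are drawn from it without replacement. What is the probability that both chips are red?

From Bag A: P(both red) = (4/12)(3/11) = 1/11.
From Bag B: P(both red) = (3/5)(2/4) = 3/10.
From Bag C: P(both red) = (2/10)(1/9) = 1/45.
Total probability = (1/6)(1/11) + (2/3)(3/10) + (1/6)(1/45) = 65/297.

65/297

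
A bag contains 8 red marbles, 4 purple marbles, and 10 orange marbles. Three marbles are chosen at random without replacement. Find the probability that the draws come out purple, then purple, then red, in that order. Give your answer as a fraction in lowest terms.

Each draw changes the counts, so multiply the conditional probabilities along the sequence:
P = 4/22 × 3/21 × 8/20 = 96/9240 = 4/385.

4/385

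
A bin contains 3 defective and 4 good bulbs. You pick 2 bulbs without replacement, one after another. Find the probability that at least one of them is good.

6/7

P(no good) = 3/7 × 2/6 = 6/42 = 1/7.
P(at least one) = 1 − 1/7 = 6/7.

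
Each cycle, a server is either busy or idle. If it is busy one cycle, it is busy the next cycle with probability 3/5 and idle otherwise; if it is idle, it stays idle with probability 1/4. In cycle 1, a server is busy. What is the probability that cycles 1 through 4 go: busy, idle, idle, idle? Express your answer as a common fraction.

Cycle 1 is given. For each transition, use the conditional probability from the current state:
P(idle | busy) = 2/5; P(idle | idle) = 1/4; P(idle | idle) = 1/4.
P = 2/5 × 1/4 × 1/4 = 2/80 = 1/40.

1/40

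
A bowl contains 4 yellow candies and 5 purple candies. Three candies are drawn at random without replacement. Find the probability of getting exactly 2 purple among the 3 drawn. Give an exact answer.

10/21

One ordering (purple drawn first) has probability 5/9 × 4/8 × 4/7 = 80/504 = 10/63.
There are C(3,2) = 3 such orderings, each equally likely, so P = 3 × 10/63 = 10/21.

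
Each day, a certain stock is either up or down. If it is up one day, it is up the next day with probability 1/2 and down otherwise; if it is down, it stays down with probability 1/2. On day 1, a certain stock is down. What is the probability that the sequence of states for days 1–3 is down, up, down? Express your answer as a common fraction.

Day 1 is given. For each transition, use the conditional probability from the current state:
P(up | down) = 1/2; P(down | up) = 1/2.
P = 1/2 × 1/2 = 1/4.

1/4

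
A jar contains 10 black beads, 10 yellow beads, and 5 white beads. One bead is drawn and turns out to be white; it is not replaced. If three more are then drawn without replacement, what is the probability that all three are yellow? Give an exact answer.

15/253

With the first bead removed, 10 yellow remain out of 24.
P = 10/24 × 9/23 × 8/22 = 720/12144 = 15/253.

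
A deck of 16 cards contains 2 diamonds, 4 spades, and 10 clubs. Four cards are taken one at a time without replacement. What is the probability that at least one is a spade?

265/364

P(no spades) = 12/16 × 11/15 × 10/14 × 9/13 = 11880/43680 = 99/364.
P(at least one) = 1 − 99/364 = 265/364.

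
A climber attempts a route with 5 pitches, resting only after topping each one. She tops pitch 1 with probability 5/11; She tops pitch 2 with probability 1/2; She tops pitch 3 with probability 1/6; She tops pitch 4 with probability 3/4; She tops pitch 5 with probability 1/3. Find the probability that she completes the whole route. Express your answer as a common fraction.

5/528

Multiplying along the chain,
P = 5/11 × 1/2 × 1/6 × 3/4 × 1/3 = 15/1584 = 5/528.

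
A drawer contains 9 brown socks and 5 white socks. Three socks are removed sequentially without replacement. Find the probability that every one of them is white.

P(every draw is white) = 5/14 × 4/13 × 3/12 = 60/2184 = 5/182.

5/182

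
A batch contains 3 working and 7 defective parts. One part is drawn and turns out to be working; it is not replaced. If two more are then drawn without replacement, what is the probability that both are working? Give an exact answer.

After the first draw, 2 of the remaining 9 parts are working.
P = 2/9 × 1/8 = 2/72 = 1/36.

1/36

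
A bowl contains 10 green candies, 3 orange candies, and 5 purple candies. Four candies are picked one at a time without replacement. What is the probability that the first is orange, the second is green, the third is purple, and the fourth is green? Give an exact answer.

Multiply the probability of each draw given the previous ones:
P = 3/18 × 10/17 × 5/16 × 9/15 = 1350/73440 = 5/272.

5/272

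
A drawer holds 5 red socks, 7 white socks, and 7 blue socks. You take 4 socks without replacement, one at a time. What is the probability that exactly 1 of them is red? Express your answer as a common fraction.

455/969

One ordering (red drawn first) has probability 5/19 × 14/18 × 13/17 × 12/16 = 10920/93024 = 455/3876.
There are C(4,1) = 4 such orderings, each equally likely, so P = 4 × 455/3876 = 455/969.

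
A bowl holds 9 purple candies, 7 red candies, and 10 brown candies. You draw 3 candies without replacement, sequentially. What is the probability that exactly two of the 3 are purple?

One ordering (purple drawn first) has probability 9/26 × 8/25 × 17/24 = 1224/15600 = 51/650.
There are C(3,2) = 3 such orderings, each equally likely, so P = 3 × 51/650 = 153/650.

153/650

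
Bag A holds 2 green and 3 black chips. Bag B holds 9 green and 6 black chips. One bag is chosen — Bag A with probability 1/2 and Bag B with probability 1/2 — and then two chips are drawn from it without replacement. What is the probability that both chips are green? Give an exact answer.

From Bag A: P(both green) = (2/5)(1/4) = 1/10.
From Bag B: P(both green) = (9/15)(8/14) = 12/35.
Total probability = (1/2)(1/10) + (1/2)(12/35) = 31/140.

31/140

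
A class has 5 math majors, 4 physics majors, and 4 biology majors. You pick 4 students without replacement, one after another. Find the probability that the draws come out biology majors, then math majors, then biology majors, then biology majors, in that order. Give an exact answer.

Each draw changes the counts, so multiply the conditional probabilities along the sequence:
P = 4/13 × 5/12 × 3/11 × 2/10 = 120/17160 = 1/143.

1/143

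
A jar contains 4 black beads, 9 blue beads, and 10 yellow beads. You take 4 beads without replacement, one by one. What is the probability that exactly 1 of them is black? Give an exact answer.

3876/8855

One ordering (black drawn first) has probability 4/23 × 19/22 × 18/21 × 17/20 = 23256/212520 = 969/8855.
There are C(4,1) = 4 such orderings, each equally likely, so P = 4 × 969/8855 = 3876/8855.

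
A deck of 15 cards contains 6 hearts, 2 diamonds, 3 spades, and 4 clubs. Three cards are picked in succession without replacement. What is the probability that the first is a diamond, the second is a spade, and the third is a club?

Multiply the probability of each draw given the previous ones:
P = 2/15 × 3/14 × 4/13 = 24/2730 = 4/455.

4/455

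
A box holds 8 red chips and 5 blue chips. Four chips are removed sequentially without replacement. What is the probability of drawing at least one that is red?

142/143

P(no red) = 5/13 × 4/12 × 3/11 × 2/10 = 120/17160 = 1/143.
P(at least one) = 1 − 1/143 = 142/143.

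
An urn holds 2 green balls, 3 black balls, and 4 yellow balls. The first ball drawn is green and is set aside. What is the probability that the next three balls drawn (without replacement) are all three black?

After the first draw, 3 of the remaining 8 balls are black.
P = 3/8 × 2/7 × 1/6 = 6/336 = 1/56.

1/56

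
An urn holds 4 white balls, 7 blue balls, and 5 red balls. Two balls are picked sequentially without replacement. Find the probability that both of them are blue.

P(all blue) = 7/16 × 6/15 = 42/240 = 7/40.

7/40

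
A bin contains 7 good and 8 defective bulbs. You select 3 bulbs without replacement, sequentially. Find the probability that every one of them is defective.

8/65

P(all defective) = 8/15 × 7/14 × 6/13 = 336/2730 = 8/65.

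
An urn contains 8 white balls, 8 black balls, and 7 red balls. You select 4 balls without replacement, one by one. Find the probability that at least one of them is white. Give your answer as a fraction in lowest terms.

P(no white) = 15/23 × 14/22 × 13/21 × 12/20 = 32760/212520 = 39/253.
P(at least one) = 1 − 39/253 = 214/253.

214/253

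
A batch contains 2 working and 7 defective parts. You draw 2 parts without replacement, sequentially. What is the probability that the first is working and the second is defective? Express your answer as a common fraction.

Each draw changes the counts, so multiply the conditional probabilities along the sequence:
P = 2/9 × 7/8 = 14/72 = 7/36.

7/36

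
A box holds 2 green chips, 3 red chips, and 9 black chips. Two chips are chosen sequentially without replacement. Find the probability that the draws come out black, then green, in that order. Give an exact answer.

Chain rule:
P = 9/14 × 2/13 = 18/182 = 9/91.

9/91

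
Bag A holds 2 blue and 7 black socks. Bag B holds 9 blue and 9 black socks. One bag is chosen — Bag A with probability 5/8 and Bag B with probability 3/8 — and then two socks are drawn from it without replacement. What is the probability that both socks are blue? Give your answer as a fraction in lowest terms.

From Bag A: P(both blue) = (2/9)(1/8) = 1/36.
From Bag B: P(both blue) = (9/18)(8/17) = 4/17.
Total probability = (5/8)(1/36) + (3/8)(4/17) = 517/4896.

517/4896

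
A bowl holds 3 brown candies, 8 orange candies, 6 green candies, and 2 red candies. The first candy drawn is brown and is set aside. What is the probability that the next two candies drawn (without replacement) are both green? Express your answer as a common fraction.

With the first candy removed, 6 green remain out of 18.
P = 6/18 × 5/17 = 30/306 = 5/51.

5/51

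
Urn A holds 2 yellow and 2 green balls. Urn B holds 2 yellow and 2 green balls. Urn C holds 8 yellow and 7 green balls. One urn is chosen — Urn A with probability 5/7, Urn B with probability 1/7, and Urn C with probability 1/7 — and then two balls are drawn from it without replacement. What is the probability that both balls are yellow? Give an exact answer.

From Urn A: P(both yellow) = (2/4)(1/3) = 1/6.
From Urn B: P(both yellow) = (2/4)(1/3) = 1/6.
From Urn C: P(both yellow) = (8/15)(7/14) = 4/15.
Total probability = (5/7)(1/6) + (1/7)(1/6) + (1/7)(4/15) = 19/105.

19/105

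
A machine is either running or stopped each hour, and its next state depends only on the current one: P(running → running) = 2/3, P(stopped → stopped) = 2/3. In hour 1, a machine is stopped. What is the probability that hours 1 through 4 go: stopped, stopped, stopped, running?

Hour 1 is given. For each transition, use the conditional probability from the current state:
P(stopped | stopped) = 2/3; P(stopped | stopped) = 2/3; P(running | stopped) = 1/3.
P = 2/3 × 2/3 × 1/3 = 4/27.

4/27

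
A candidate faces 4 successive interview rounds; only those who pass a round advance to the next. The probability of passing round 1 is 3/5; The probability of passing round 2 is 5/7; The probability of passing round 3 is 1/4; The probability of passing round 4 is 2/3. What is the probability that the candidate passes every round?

1/14

The events are sequential, so multiply the conditional probabilities:
P = 3/5 × 5/7 × 1/4 × 2/3 = 30/420 = 1/14.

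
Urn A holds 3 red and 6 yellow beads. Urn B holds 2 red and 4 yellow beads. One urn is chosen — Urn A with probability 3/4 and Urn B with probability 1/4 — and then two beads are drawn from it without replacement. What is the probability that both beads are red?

19/240

From Urn A: P(both red) = (3/9)(2/8) = 1/12.
From Urn B: P(both red) = (2/6)(1/5) = 1/15.
Total probability = (3/4)(1/12) + (1/4)(1/15) = 19/240.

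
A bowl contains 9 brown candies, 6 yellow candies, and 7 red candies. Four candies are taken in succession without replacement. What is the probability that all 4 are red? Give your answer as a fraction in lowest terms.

P(all red) = 7/22 × 6/21 × 5/20 × 4/19 = 840/175560 = 1/209.

1/209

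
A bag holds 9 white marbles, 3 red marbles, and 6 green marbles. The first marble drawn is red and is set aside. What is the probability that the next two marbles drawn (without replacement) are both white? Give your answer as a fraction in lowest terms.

9/34

After the first draw, 9 of the remaining 17 marbles are white.
P = 9/17 × 8/16 = 72/272 = 9/34.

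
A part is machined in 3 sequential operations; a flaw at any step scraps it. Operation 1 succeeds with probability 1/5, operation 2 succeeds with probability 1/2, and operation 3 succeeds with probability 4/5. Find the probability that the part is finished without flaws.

Each stage is reached only if all earlier stages succeed, so
P = 1/5 × 1/2 × 4/5 = 4/50 = 2/25.

2/25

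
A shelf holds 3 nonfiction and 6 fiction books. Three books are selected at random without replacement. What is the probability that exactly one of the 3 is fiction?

One ordering (fiction drawn first) has probability 6/9 × 3/8 × 2/7 = 36/504 = 1/14.
There are C(3,1) = 3 such orderings, each equally likely, so P = 3 × 1/14 = 3/14.

3/14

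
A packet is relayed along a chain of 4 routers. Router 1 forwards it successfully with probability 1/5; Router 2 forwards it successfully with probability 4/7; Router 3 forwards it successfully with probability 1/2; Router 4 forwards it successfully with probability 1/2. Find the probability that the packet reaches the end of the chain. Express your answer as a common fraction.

Multiplying along the chain,
P = 1/5 × 4/7 × 1/2 × 1/2 = 4/140 = 1/35.

1/35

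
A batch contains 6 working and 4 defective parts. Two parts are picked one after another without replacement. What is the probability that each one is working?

1/3

P(all working) = 6/10 × 5/9 = 30/90 = 1/3.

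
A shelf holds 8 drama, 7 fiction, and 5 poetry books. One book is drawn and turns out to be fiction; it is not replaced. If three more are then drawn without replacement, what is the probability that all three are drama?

56/969

With the first book removed, 8 drama remain out of 19.
P = 8/19 × 7/18 × 6/17 = 336/5814 = 56/969.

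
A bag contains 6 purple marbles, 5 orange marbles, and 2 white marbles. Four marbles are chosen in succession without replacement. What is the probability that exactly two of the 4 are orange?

One ordering (orange drawn first) has probability 5/13 × 4/12 × 8/11 × 7/10 = 1120/17160 = 28/429.
There are C(4,2) = 6 such orderings, each equally likely, so P = 6 × 28/429 = 56/143.

56/143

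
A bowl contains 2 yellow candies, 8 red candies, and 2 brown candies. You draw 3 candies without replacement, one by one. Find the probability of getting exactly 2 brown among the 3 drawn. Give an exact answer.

1/22

One ordering (brown drawn first) has probability 2/12 × 1/11 × 10/10 = 20/1320 = 1/66.
There are C(3,2) = 3 such orderings, each equally likely, so P = 3 × 1/66 = 1/22.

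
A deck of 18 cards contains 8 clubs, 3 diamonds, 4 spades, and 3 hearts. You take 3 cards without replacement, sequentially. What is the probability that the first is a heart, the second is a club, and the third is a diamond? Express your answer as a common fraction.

1/68

Chain rule:
P = 3/18 × 8/17 × 3/16 = 72/4896 = 1/68.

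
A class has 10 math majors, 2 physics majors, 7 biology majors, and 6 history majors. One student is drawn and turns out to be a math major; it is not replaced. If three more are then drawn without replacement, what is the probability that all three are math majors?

21/506

With the first student removed, 9 math majors remain out of 24.
P = 9/24 × 8/23 × 7/22 = 504/12144 = 21/506.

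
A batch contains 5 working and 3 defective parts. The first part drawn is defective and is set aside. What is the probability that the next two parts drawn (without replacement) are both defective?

1/21

With the first part removed, 2 defective remain out of 7.
P = 2/7 × 1/6 = 2/42 = 1/21.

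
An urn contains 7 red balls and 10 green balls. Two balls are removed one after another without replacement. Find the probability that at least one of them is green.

P(no green) = 7/17 × 6/16 = 42/272 = 21/136.
P(at least one) = 1 − 21/136 = 115/136.

115/136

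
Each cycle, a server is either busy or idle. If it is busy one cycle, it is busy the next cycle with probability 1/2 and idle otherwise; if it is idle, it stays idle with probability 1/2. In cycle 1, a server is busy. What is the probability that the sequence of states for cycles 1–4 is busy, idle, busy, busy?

1/8

Cycle 1 is given. For each transition, use the conditional probability from the current state:
P(idle | busy) = 1/2; P(busy | idle) = 1/2; P(busy | busy) = 1/2.
P = 1/2 × 1/2 × 1/2 = 1/8.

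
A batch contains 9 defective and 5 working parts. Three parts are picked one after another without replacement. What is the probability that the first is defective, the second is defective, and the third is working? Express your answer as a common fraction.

15/91

Chain rule:
P = 9/14 × 8/13 × 5/12 = 360/2184 = 15/91.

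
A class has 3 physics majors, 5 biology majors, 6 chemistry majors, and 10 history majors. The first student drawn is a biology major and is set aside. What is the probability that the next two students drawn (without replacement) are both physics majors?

With the first student removed, 3 physics majors remain out of 23.
P = 3/23 × 2/22 = 6/506 = 3/253.

3/253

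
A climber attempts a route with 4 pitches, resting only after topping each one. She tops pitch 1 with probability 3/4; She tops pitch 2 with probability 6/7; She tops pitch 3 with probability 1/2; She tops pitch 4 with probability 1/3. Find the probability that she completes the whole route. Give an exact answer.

Each stage is reached only if all earlier stages succeed, so
P = 3/4 × 6/7 × 1/2 × 1/3 = 18/168 = 3/28.

3/28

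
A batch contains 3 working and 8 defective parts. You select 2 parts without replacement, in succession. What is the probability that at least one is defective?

P(no defective) = 3/11 × 2/10 = 6/110 = 3/55.
P(at least one) = 1 − 3/55 = 52/55.

52/55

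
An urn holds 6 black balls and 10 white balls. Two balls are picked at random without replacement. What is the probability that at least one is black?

5/8

P(no black) = 10/16 × 9/15 = 90/240 = 3/8.
P(at least one) = 1 − 3/8 = 5/8.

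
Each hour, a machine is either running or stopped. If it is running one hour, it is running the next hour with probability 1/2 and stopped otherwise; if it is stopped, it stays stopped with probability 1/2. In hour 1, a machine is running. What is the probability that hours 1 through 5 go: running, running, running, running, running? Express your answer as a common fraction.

1/16

Hour 1 is given. For each transition, use the conditional probability from the current state:
P(running | running) = 1/2; P(running | running) = 1/2; P(running | running) = 1/2; P(running | running) = 1/2.
P = 1/2 × 1/2 × 1/2 × 1/2 = 1/16.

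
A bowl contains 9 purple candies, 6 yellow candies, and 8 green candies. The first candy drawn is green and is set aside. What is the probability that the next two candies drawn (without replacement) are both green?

1/11

After the first draw, 7 of the remaining 22 candies are green.
P = 7/22 × 6/21 = 42/462 = 1/11.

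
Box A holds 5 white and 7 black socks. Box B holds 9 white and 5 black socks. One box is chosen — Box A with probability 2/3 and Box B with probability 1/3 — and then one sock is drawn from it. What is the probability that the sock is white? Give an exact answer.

31/63

From Box A: P(white) = 5/12.
From Box B: P(white) = 9/14.
Total probability = (2/3)(5/12) + (1/3)(9/14) = 31/63.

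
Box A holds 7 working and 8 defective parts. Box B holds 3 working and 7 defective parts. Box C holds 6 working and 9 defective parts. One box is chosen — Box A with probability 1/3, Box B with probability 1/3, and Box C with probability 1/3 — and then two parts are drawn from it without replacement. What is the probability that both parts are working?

43/315

From Box A: P(both working) = (7/15)(6/14) = 1/5.
From Box B: P(both working) = (3/10)(2/9) = 1/15.
From Box C: P(both working) = (6/15)(5/14) = 1/7.
Total probability = (1/3)(1/5) + (1/3)(1/15) + (1/3)(1/7) = 43/315.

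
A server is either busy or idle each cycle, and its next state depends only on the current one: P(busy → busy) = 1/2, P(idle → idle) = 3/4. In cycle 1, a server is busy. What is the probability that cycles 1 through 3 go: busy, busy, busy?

Cycle 1 is given. For each transition, use the conditional probability from the current state:
P(busy | busy) = 1/2; P(busy | busy) = 1/2.
P = 1/2 × 1/2 = 1/4.

1/4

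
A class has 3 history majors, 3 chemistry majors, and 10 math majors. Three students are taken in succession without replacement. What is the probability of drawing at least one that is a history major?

P(no history majors) = 13/16 × 12/15 × 11/14 = 1716/3360 = 143/280.
P(at least one) = 1 − 143/280 = 137/280.

137/280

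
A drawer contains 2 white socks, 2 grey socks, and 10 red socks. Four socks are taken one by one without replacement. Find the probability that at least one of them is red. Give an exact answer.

P(no red) = 4/14 × 3/13 × 2/12 × 1/11 = 24/24024 = 1/1001.
P(at least one) = 1 − 1/1001 = 1000/1001.

1000/1001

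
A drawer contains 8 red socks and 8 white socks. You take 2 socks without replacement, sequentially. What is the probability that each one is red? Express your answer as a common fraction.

7/30

P(every draw is red) = 8/16 × 7/15 = 56/240 = 7/30.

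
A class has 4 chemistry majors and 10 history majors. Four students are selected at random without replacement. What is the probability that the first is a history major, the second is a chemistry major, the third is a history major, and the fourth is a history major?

Each draw changes the counts, so multiply the conditional probabilities along the sequence:
P = 10/14 × 4/13 × 9/12 × 8/11 = 2880/24024 = 120/1001.

120/1001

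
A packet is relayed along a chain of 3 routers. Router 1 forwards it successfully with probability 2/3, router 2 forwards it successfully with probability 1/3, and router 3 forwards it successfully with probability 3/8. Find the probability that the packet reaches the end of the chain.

1/12

The events are sequential, so multiply the conditional probabilities:
P = 2/3 × 1/3 × 3/8 = 6/72 = 1/12.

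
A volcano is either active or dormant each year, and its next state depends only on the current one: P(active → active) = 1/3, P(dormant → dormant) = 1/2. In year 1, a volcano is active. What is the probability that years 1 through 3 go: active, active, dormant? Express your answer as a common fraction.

Year 1 is given. For each transition, use the conditional probability from the current state:
P(active | active) = 1/3; P(dormant | active) = 2/3.
P = 1/3 × 2/3 = 2/9.

2/9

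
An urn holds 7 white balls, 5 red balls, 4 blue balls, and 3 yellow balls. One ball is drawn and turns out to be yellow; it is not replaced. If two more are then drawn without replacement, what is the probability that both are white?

After the first draw, 7 of the remaining 18 balls are white.
P = 7/18 × 6/17 = 42/306 = 7/51.

7/51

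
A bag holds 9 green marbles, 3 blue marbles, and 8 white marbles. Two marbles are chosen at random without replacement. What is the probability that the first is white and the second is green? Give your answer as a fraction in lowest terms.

Multiply the probability of each draw given the previous ones:
P = 8/20 × 9/19 = 72/380 = 18/95.

18/95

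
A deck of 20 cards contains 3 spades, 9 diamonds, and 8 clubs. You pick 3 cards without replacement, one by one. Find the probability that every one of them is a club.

14/285

P(every draw is a club) = 8/20 × 7/19 × 6/18 = 336/6840 = 14/285.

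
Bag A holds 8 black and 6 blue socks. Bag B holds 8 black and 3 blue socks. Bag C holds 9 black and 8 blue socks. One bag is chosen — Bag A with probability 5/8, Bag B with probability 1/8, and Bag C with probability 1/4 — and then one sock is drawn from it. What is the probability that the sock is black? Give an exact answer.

From Bag A: P(black) = 8/14.
From Bag B: P(black) = 8/11.
From Bag C: P(black) = 9/17.
Total probability = (5/8)(8/14) + (1/8)(8/11) + (1/4)(9/17) = 3039/5236.

3039/5236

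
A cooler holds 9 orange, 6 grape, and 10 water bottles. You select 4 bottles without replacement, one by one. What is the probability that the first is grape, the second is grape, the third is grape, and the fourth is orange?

Multiply the probability of each draw given the previous ones:
P = 6/25 × 5/24 × 4/23 × 9/22 = 1080/303600 = 9/2530.

9/2530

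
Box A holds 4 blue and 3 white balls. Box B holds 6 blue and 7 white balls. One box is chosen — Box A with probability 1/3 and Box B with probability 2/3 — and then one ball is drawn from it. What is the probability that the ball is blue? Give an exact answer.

136/273

From Box A: P(blue) = 4/7.
From Box B: P(blue) = 6/13.
Total probability = (1/3)(4/7) + (2/3)(6/13) = 136/273.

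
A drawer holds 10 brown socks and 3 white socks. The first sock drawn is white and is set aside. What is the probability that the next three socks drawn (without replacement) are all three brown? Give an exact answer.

6/11

After the first draw, 10 of the remaining 12 socks are brown.
P = 10/12 × 9/11 × 8/10 = 720/1320 = 6/11.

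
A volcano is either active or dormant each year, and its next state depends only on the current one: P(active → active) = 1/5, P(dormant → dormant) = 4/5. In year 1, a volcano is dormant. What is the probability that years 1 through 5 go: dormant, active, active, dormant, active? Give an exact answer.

4/625

Year 1 is given. For each transition, use the conditional probability from the current state:
P(active | dormant) = 1/5; P(active | active) = 1/5; P(dormant | active) = 4/5; P(active | dormant) = 1/5.
P = 1/5 × 1/5 × 4/5 × 1/5 = 4/625.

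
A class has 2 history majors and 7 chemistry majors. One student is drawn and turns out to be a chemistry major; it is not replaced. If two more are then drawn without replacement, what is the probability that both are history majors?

After the first draw, 2 of the remaining 8 students are history majors.
P = 2/8 × 1/7 = 2/56 = 1/28.

1/28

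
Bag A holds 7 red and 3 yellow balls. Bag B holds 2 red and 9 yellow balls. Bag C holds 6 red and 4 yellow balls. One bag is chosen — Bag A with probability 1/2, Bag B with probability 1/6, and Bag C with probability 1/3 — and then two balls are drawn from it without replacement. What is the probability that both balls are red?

From Bag A: P(both red) = (7/10)(6/9) = 7/15.
From Bag B: P(both red) = (2/11)(1/10) = 1/55.
From Bag C: P(both red) = (6/10)(5/9) = 1/3.
Total probability = (1/2)(7/15) + (1/6)(1/55) + (1/3)(1/3) = 172/495.

172/495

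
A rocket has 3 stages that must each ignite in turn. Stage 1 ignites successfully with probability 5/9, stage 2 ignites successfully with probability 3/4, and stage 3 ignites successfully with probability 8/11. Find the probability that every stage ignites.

Multiplying along the chain,
P = 5/9 × 3/4 × 8/11 = 120/396 = 10/33.

10/33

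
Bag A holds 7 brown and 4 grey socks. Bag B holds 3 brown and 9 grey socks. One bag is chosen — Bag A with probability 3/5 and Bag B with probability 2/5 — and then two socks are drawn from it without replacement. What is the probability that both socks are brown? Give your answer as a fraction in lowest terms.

From Bag A: P(both brown) = (7/11)(6/10) = 21/55.
From Bag B: P(both brown) = (3/12)(2/11) = 1/22.
Total probability = (3/5)(21/55) + (2/5)(1/22) = 68/275.

68/275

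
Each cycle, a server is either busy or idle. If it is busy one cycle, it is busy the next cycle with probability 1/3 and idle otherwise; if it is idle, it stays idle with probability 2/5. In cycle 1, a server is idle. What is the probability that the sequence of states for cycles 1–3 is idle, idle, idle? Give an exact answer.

4/25

Cycle 1 is given. For each transition, use the conditional probability from the current state:
P(idle | idle) = 2/5; P(idle | idle) = 2/5.
P = 2/5 × 2/5 = 4/25.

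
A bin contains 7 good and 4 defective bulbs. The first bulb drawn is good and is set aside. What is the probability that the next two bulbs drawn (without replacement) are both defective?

2/15

With the first bulb removed, 4 defective remain out of 10.
P = 4/10 × 3/9 = 12/90 = 2/15.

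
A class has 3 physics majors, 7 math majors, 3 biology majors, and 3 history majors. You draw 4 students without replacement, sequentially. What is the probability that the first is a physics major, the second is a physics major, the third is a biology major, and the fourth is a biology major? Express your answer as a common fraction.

Each draw changes the counts, so multiply the conditional probabilities along the sequence:
P = 3/16 × 2/15 × 3/14 × 2/13 = 36/43680 = 3/3640.

3/3640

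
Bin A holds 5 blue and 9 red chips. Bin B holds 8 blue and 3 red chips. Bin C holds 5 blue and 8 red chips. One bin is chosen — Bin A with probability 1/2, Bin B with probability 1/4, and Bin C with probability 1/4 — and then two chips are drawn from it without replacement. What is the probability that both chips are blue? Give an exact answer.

From Bin A: P(both blue) = (5/14)(4/13) = 10/91.
From Bin B: P(both blue) = (8/11)(7/10) = 28/55.
From Bin C: P(both blue) = (5/13)(4/12) = 5/39.
Total probability = (1/2)(10/91) + (1/4)(28/55) + (1/4)(5/39) = 12869/60060.

12869/60060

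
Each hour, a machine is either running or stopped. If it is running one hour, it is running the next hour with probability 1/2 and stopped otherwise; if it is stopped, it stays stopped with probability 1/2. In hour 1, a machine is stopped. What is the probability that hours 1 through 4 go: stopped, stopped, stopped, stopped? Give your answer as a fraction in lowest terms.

Hour 1 is given. For each transition, use the conditional probability from the current state:
P(stopped | stopped) = 1/2; P(stopped | stopped) = 1/2; P(stopped | stopped) = 1/2.
P = 1/2 × 1/2 × 1/2 = 1/8.

1/8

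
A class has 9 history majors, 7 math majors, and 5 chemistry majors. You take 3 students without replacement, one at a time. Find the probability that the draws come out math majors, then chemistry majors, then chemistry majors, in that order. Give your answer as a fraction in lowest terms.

Chain rule:
P = 7/21 × 5/20 × 4/19 = 140/7980 = 1/57.

1/57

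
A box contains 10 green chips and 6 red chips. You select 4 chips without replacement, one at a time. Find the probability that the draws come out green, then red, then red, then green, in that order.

45/728

Chain rule:
P = 10/16 × 6/15 × 5/14 × 9/13 = 2700/43680 = 45/728.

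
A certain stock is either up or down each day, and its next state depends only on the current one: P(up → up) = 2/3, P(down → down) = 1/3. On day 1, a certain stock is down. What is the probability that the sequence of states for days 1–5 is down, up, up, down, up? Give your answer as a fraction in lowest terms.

8/81

Day 1 is given. For each transition, use the conditional probability from the current state:
P(up | down) = 2/3; P(up | up) = 2/3; P(down | up) = 1/3; P(up | down) = 2/3.
P = 2/3 × 2/3 × 1/3 × 2/3 = 8/81.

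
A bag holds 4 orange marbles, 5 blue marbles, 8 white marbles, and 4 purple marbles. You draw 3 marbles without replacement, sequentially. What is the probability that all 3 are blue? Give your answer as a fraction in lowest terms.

P(every draw is blue) = 5/21 × 4/20 × 3/19 = 60/7980 = 1/133.

1/133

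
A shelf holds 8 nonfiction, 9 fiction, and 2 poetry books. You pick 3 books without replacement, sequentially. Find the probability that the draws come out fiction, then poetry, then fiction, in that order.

8/323

Each draw changes the counts, so multiply the conditional probabilities along the sequence:
P = 9/19 × 2/18 × 8/17 = 144/5814 = 8/323.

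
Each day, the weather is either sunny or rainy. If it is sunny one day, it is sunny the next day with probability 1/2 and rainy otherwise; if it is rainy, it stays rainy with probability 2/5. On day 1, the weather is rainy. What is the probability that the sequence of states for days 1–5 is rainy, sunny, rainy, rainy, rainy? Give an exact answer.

6/125

Day 1 is given. For each transition, use the conditional probability from the current state:
P(sunny | rainy) = 3/5; P(rainy | sunny) = 1/2; P(rainy | rainy) = 2/5; P(rainy | rainy) = 2/5.
P = 3/5 × 1/2 × 2/5 × 2/5 = 12/250 = 6/125.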